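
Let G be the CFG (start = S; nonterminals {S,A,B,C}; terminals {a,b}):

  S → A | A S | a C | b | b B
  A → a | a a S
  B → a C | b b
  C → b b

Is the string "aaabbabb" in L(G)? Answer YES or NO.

CNF form of G:
  S -> A S | T0 C | T0 X3 | T1 B | a | b
  A -> T0 X2 | a
  B -> T0 C | T1 T1
  C -> T1 T1
  T0 -> a
  T1 -> b
  X2 -> T0 S
  X3 -> T0 S

CYK table (by increasing span):
  T[0,0] 'a' = {A,S,T0}  orig:{A,S}
  T[1,1] 'a' = {A,S,T0}  orig:{A,S}
  T[2,2] 'a' = {A,S,T0}  orig:{A,S}
  T[3,3] 'b' = {S,T1}  orig:{S}
  T[4,4] 'b' = {S,T1}  orig:{S}
  T[5,5] 'a' = {A,S,T0}  orig:{A,S}
  T[6,6] 'b' = {S,T1}  orig:{S}
  T[7,7] 'b' = {S,T1}  orig:{S}
  T[0,1] 'aa' = {S,X2,X3}  orig:{S}
  T[1,2] 'aa' = {S,X2,X3}  orig:{S}
  T[2,3] 'ab' = {S,X2,X3}  orig:{S}
  T[3,4] 'bb' = {B,C}
  T[4,5] 'ba' = ∅
  T[5,6] 'ab' = {S,X2,X3}  orig:{S}
  T[6,7] 'bb' = {B,C}
  T[0,2] 'aaa' = {A,S,X2,X3}  orig:{A,S}
  T[1,3] 'aab' = {A,S,X2,X3}  orig:{A,S}
  T[2,4] 'abb' = {B,S}
  T[3,5] 'bba' = ∅
  T[4,6] 'bab' = ∅
  T[5,7] 'abb' = {B,S}
  T[0,3] 'aaab' = {A,S,X2,X3}  orig:{A,S}
  T[1,4] 'aabb' = {S,X2,X3}  orig:{S}
  T[2,5] 'abba' = ∅
  T[3,6] 'bbab' = ∅
  T[4,7] 'babb' = {S}
  T[0,4] 'aaabb' = {A,S,X2,X3}  orig:{A,S}
  T[1,5] 'aabba' = ∅
  T[2,6] 'abbab' = ∅
  T[3,7] 'bbabb' = ∅
  T[0,5] 'aaabba' = {S}
  T[1,6] 'aabbab' = ∅
  T[2,7] 'abbabb' = ∅
  T[0,6] 'aaabbab' = {S}
  T[1,7] 'aabbabb' = {S}
  T[0,7] 'aaabbabb' = {S,X2,X3}  orig:{S}

S ∈ T[0,7] ⇒ YES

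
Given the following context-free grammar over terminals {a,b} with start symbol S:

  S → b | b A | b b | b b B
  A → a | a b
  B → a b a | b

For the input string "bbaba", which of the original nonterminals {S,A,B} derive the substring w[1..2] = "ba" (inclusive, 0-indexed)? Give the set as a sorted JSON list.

Convert to CNF:
  S -> T1 A | T1 T1 | T1 X3 | b
  A -> T0 T1 | a
  B -> T0 X2 | b
  T0 -> a
  T1 -> b
  X2 -> T1 T0
  X3 -> T1 B

CYK table (by increasing span) — only the sub-triangle for w[1..2]:
  T[1,1] 'b' = {B,S,T1}  orig:{B,S}
  T[2,2] 'a' = {A,T0}  orig:{A}
  T[1,2] 'ba' = {S,X2}  orig:{S}

Original NTs in T[1,2] deriving "ba": ["S"]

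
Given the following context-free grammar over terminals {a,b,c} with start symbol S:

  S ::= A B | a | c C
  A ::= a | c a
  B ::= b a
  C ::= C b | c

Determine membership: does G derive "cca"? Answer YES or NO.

CNF form of G:
  S -> A B | T0 C | a
  A -> T0 T1 | a
  B -> T2 T1
  C -> C T2 | c
  T0 -> c
  T1 -> a
  T2 -> b

CYK fill:
  T[0,0] 'c' = {C,T0}  orig:{C}
  T[1,1] 'c' = {C,T0}  orig:{C}
  T[2,2] 'a' = {A,S,T1}  orig:{A,S}
  T[0,1] 'cc' = {S}
  T[1,2] 'ca' = {A}
  T[0,2] 'cca' = ∅

S ∉ T[0,2] ⇒ NO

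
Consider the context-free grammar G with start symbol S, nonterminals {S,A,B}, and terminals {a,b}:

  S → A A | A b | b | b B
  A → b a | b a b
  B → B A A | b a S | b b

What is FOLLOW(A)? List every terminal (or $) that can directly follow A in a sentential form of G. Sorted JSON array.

FIRST sets, iterate to fixpoint:
pass 1:
  A via A→b a: +{b}
  B via B→b a S: +{b}
  S via S→A A: +{b}
  FIRST[S]={b}  FIRST[A]={b}  FIRST[B]={b}
pass 2: done
  FIRST[S]={b}  FIRST[A]={b}  FIRST[B]={b}

FOLLOW iteration:
FOLLOW(S) := {$}
pass 1:
  B→B A A: FOLLOW(B) ⊇ FIRST(A) = {b}; new: +{b}
  B→B A A: FOLLOW(A) ⊇ FIRST(A) = {b}; new: +{b}
  B→b a S: FOLLOW(S) ⊇ FOLLOW(B) ⊇ {b}; new: +{b}
  S→A A: FOLLOW(A) ⊇ FOLLOW(S) ⊇ {$,b}; new: +{$}
  S→b B: FOLLOW(B) ⊇ FOLLOW(S) ⊇ {$,b}; new: +{$}
  S: {$,b}  A: {$,b}  B: {$,b}
pass 2: (stable)
  S: {$,b}  A: {$,b}  B: {$,b}

FOLLOW(A) = ["$", "b"]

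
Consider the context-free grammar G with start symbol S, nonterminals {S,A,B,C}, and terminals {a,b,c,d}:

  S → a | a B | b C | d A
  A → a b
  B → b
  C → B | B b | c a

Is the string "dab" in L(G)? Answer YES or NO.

CNF form of G:
  S -> T0 B | T1 C | T3 A | a
  A -> T0 T1
  B -> b
  C -> B T1 | T2 T0 | b
  T0 -> a
  T1 -> b
  T2 -> c
  T3 -> d

CYK table (by increasing span):
  [0..0]={T3}  "d"  orig:{}
  [1..1]={S,T0}  "a"  orig:{S}
  [2..2]={B,C,T1}  "b"  orig:{B,C}
  [0..1]=∅  "da"
  [1..2]={A,S}  "ab"
  [0..2]={S}  "dab"

S ∈ T[0,2] ⇒ YES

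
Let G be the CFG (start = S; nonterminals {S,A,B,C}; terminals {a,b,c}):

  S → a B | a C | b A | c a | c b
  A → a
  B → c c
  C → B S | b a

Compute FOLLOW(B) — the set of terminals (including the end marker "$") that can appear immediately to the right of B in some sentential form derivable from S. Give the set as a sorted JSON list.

FIRST sets, iterate to fixpoint:
round 1:
  A via A→a: +{a}
  B via B→c c: +{c}
  C via C→B S: +{c}
  C via C→b a: +{b}
  S via S→a B: +{a}
  S via S→b A: +{b}
  S via S→c a: +{c}
  FIRST[S]={a,b,c}  FIRST[A]={a}  FIRST[B]={c}  FIRST[C]={b,c}
round 2: — fixpoint
  FIRST[S]={a,b,c}  FIRST[A]={a}  FIRST[B]={c}  FIRST[C]={b,c}

FOLLOW iteration:
FOLLOW(S) := {$}
pass 1:
  C→B S: FOLLOW(B) ⊇ FIRST(S) = {a,b,c}; new: +{a,b,c}
  S→a B: FOLLOW(B) ⊇ FOLLOW(S) ⊇ {$}; new: +{$}
  S→a C: FOLLOW(C) ⊇ FOLLOW(S) ⊇ {$}; new: +{$}
  S→b A: FOLLOW(A) ⊇ FOLLOW(S) ⊇ {$}; new: +{$}
  S: {$}  A: {$}  B: {$,a,b,c}  C: {$}
pass 2: (stable)
  S: {$}  A: {$}  B: {$,a,b,c}  C: {$}

FOLLOW(B) = ["$", "a", "b", "c"]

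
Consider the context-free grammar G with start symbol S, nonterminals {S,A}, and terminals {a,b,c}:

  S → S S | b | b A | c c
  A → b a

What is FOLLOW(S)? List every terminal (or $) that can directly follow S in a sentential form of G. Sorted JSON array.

Compute FIRST by fixpoint:
round 1:
  A via A→b a: +{b}
  S via S→b: +{b}
  S via S→c c: +{c}
  S: {b,c}  A: {b}
round 2: (stable)
  S: {b,c}  A: {b}

FOLLOW sets:
FOLLOW(S) := {$}
iter 1:
  S→S S: FOLLOW(S) ⊇ FIRST(S) = {b,c}; new: +{b,c}
  S→b A: FOLLOW(A) ⊇ FOLLOW(S) ⊇ {$,b,c}; new: +{$,b,c}
  FOLLOW(S)={$,b,c}  FOLLOW(A)={$,b,c}
iter 2: — fixpoint
  FOLLOW(S)={$,b,c}  FOLLOW(A)={$,b,c}

FOLLOW(S) = ["$", "b", "c"]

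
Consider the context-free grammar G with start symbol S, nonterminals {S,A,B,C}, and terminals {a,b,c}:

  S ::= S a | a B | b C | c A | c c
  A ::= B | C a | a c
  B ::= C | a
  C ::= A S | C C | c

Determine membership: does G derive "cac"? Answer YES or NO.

Convert to CNF:
  S -> S T0 | T0 B | T1 A | T1 T1 | T2 C
  A -> A S | C C | C T0 | T0 T1 | a | c
  B -> A S | C C | a | c
  C -> A S | C C | c
  T0 -> a
  T1 -> c
  T2 -> b

CYK fill:
  [0..0]={A,B,C,T1}  "c"  orig:{A,B,C}
  [1..1]={A,B,T0}  "a"  orig:{A,B}
  [2..2]={A,B,C,T1}  "c"  orig:{A,B,C}
  [0..1]={A,S}  "ca"
  [1..2]={A,S}  "ac"
  [0..2]={A,B,C,S}  "cac"

S ∈ T[0,2] ⇒ YES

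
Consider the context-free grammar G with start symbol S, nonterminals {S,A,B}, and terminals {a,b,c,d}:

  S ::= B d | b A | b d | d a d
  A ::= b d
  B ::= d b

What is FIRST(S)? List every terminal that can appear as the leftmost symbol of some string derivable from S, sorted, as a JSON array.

FIRST sets, iterate to fixpoint:
[1]
  A via A→b d: +{b}
  B via B→d b: +{d}
  S via S→B d: +{d}
  S via S→b A: +{b}
  FIRST[S]={b,d}  FIRST[A]={b}  FIRST[B]={d}
[2] done
  FIRST[S]={b,d}  FIRST[A]={b}  FIRST[B]={d}

FIRST(S) = ["b", "d"]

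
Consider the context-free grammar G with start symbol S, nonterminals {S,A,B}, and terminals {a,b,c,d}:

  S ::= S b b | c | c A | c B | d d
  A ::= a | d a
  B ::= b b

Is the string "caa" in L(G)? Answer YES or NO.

Convert to CNF:
  S -> S X4 | T0 T0 | T3 A | T3 B | c
  A -> T0 T1 | a
  B -> T2 T2
  T0 -> d
  T1 -> a
  T2 -> b
  T3 -> c
  X4 -> T2 T2

CYK table (by increasing span):
  cell(0,0) c: {S,T3}  orig:{S}
  cell(1,1) a: {A,T1}  orig:{A}
  cell(2,2) a: {A,T1}  orig:{A}
  cell(0,1) ca: {S}
  cell(1,2) aa: ∅
  cell(0,2) caa: ∅

S ∉ T[0,2] ⇒ NO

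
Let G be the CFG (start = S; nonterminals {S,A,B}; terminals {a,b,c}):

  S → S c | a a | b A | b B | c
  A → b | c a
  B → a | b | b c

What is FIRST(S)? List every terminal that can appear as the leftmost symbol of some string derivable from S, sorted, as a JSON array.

Compute FIRST by fixpoint:
[1]
  A via A→b: +{b}
  A via A→c a: +{c}
  B via B→a: +{a}
  B via B→b: +{b}
  S via S→a a: +{a}
  S via S→b A: +{b}
  S via S→c: +{c}
  FIRST[S]={a,b,c}  FIRST[A]={b,c}  FIRST[B]={a,b}
[2] (stable)
  FIRST[S]={a,b,c}  FIRST[A]={b,c}  FIRST[B]={a,b}

FIRST(S) = ["a", "b", "c"]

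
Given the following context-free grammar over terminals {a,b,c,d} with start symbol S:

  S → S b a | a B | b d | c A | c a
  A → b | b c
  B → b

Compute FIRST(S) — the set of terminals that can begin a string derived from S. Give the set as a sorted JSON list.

Compute FIRST by fixpoint:
iter 1:
  A via A→b: +{b}
  B via B→b: +{b}
  S via S→a B: +{a}
  S via S→b d: +{b}
  S via S→c A: +{c}
  FIRST(S)={a,b,c}  FIRST(A)={b}  FIRST(B)={b}
iter 2: (stable)
  FIRST(S)={a,b,c}  FIRST(A)={b}  FIRST(B)={b}

FIRST(S) = ["a", "b", "c"]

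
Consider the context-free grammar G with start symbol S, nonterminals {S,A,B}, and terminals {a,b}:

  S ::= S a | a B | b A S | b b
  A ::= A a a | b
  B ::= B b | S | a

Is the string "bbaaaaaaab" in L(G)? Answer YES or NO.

Convert to CNF:
  S -> S T0 | T0 B | T1 T1 | T1 X4
  A -> A X2 | b
  B -> B T1 | S T0 | T0 B | T1 T1 | T1 X3 | a
  T0 -> a
  T1 -> b
  X2 -> T0 T0
  X3 -> A S
  X4 -> A S

Fill CYK table bottom-up:
  cell(0,0) b: {A,T1}  orig:{A}
  cell(1,1) b: {A,T1}  orig:{A}
  cell(2,2) a: {B,T0}  orig:{B}
  cell(3,3) a: {B,T0}  orig:{B}
  cell(4,4) a: {B,T0}  orig:{B}
  cell(5,5) a: {B,T0}  orig:{B}
  cell(6,6) a: {B,T0}  orig:{B}
  cell(7,7) a: {B,T0}  orig:{B}
  cell(8,8) a: {B,T0}  orig:{B}
  cell(9,9) b: {A,T1}  orig:{A}
  cell(0,1) bb: {B,S}
  cell(1,2) ba: ∅
  cell(2,3) aa: {B,S,X2}  orig:{B,S}
  cell(3,4) aa: {B,S,X2}  orig:{B,S}
  cell(4,5) aa: {B,S,X2}  orig:{B,S}
  cell(5,6) aa: {B,S,X2}  orig:{B,S}
  cell(6,7) aa: {B,S,X2}  orig:{B,S}
  cell(7,8) aa: {B,S,X2}  orig:{B,S}
  cell(8,9) ab: {B}
  cell(0,2) bba: {B,S}
  cell(1,3) baa: {A,X3,X4}  orig:{A}
  cell(2,4) aaa: {B,S}
  cell(3,5) aaa: {B,S}
  cell(4,6) aaa: {B,S}
  cell(5,7) aaa: {B,S}
  cell(6,8) aaa: {B,S}
  cell(7,9) aab: {B,S}
  cell(0,3) bbaa: {B,S}
  cell(1,4) baaa: {X3,X4}  orig:{}
  cell(2,5) aaaa: {B,S}
  cell(3,6) aaaa: {B,S}
  cell(4,7) aaaa: {B,S}
  cell(5,8) aaaa: {B,S}
  cell(6,9) aaab: {B,S}
  cell(0,4) bbaaa: {B,S}
  cell(1,5) baaaa: {A,X3,X4}  orig:{A}
  cell(2,6) aaaaa: {B,S}
  cell(3,7) aaaaa: {B,S}
  cell(4,8) aaaaa: {B,S}
  cell(5,9) aaaab: {B,S}
  cell(0,5) bbaaaa: {B,S}
  cell(1,6) baaaaa: {X3,X4}  orig:{}
  cell(2,7) aaaaaa: {B,S}
  cell(3,8) aaaaaa: {B,S}
  cell(4,9) aaaaab: {B,S}
  cell(0,6) bbaaaaa: {B,S}
  cell(1,7) baaaaaa: {A,X3,X4}  orig:{A}
  cell(2,8) aaaaaaa: {B,S}
  cell(3,9) aaaaaab: {B,S}
  cell(0,7) bbaaaaaa: {B,S}
  cell(1,8) baaaaaaa: {X3,X4}  orig:{}
  cell(2,9) aaaaaaab: {B,S}
  cell(0,8) bbaaaaaaa: {B,S}
  cell(1,9) baaaaaaab: {X3,X4}  orig:{}
  cell(0,9) bbaaaaaaab: {B,S}

S ∈ T[0,9] ⇒ YES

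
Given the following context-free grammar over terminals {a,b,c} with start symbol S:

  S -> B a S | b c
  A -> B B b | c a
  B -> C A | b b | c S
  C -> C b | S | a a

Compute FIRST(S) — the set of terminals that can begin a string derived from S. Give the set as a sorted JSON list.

FIRST iteration:
pass 1:
  A via A→c a: +{c}
  B via B→b b: +{b}
  B via B→c S: +{c}
  C via C→a a: +{a}
  S via S→B a S: +{b,c}
  FIRST(S)={b,c}  FIRST(A)={c}  FIRST(B)={b,c}  FIRST(C)={a}
pass 2:
  A via A→B B b: +{b}
  B via B→C A: +{a}
  C via C→S: +{b,c}
  S via S→B a S: +{a}
  FIRST(S)={a,b,c}  FIRST(A)={b,c}  FIRST(B)={a,b,c}  FIRST(C)={a,b,c}
pass 3:
  A via A→B B b: +{a}
  FIRST(S)={a,b,c}  FIRST(A)={a,b,c}  FIRST(B)={a,b,c}  FIRST(C)={a,b,c}
pass 4: (stable)
  FIRST(S)={a,b,c}  FIRST(A)={a,b,c}  FIRST(B)={a,b,c}  FIRST(C)={a,b,c}

FIRST(S) = ["a", "b", "c"]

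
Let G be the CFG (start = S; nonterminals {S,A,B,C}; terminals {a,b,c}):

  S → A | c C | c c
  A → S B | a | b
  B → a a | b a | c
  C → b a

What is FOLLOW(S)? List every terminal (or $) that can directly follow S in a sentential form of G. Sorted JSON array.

FIRST sets, iterate to fixpoint:
iter 1:
  A via A→a: +{a}
  A via A→b: +{b}
  B via B→a a: +{a}
  B via B→b a: +{b}
  B via B→c: +{c}
  C via C→b a: +{b}
  S via S→A: +{a,b}
  S via S→c C: +{c}
  FIRST[S]={a,b,c}  FIRST[A]={a,b}  FIRST[B]={a,b,c}  FIRST[C]={b}
iter 2:
  A via A→S B: +{c}
  FIRST[S]={a,b,c}  FIRST[A]={a,b,c}  FIRST[B]={a,b,c}  FIRST[C]={b}
iter 3: (no change)
  FIRST[S]={a,b,c}  FIRST[A]={a,b,c}  FIRST[B]={a,b,c}  FIRST[C]={b}

FOLLOW sets:
FOLLOW(S) := {$}
pass 1:
  A→S B: FOLLOW(S) ⊇ FIRST(B) = {a,b,c}; new: +{a,b,c}
  S→A: FOLLOW(A) ⊇ FOLLOW(S) ⊇ {$,a,b,c}; new: +{$,a,b,c}
  S→c C: FOLLOW(C) ⊇ FOLLOW(S) ⊇ {$,a,b,c}; new: +{$,a,b,c}
  FOLLOW[S]={$,a,b,c}  FOLLOW[A]={$,a,b,c}  FOLLOW[B]={}  FOLLOW[C]={$,a,b,c}
pass 2:
  A→S B: FOLLOW(B) ⊇ FOLLOW(A) ⊇ {$,a,b,c}; new: +{$,a,b,c}
  FOLLOW[S]={$,a,b,c}  FOLLOW[A]={$,a,b,c}  FOLLOW[B]={$,a,b,c}  FOLLOW[C]={$,a,b,c}
pass 3: (no change)
  FOLLOW[S]={$,a,b,c}  FOLLOW[A]={$,a,b,c}  FOLLOW[B]={$,a,b,c}  FOLLOW[C]={$,a,b,c}

FOLLOW(S) = ["$", "a", "b", "c"]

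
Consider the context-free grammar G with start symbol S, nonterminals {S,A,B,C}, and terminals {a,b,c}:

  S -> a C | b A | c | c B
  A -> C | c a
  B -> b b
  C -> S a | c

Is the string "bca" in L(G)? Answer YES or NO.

CNF form of G:
  S -> T0 C | T1 B | T2 A | c
  A -> S T0 | T1 T0 | c
  B -> T2 T2
  C -> S T0 | c
  T0 -> a
  T1 -> c
  T2 -> b

CYK table (by increasing span):
  [0..0]={T2}  "b"  orig:{}
  [1..1]={A,C,S,T1}  "c"  orig:{A,C,S}
  [2..2]={T0}  "a"  orig:{}
  [0..1]={S}  "bc"
  [1..2]={A,C}  "ca"
  [0..2]={A,C,S}  "bca"

S ∈ T[0,2] ⇒ YES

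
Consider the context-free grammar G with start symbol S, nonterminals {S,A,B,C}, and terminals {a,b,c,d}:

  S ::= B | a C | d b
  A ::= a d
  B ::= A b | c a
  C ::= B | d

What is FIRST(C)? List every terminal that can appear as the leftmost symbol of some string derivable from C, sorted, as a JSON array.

Compute FIRST by fixpoint:
[1]
  A via A→a d: +{a}
  B via B→A b: +{a}
  B via B→c a: +{c}
  C via C→B: +{a,c}
  C via C→d: +{d}
  S via S→B: +{a,c}
  S via S→d b: +{d}
  FIRST(S)={a,c,d}  FIRST(A)={a}  FIRST(B)={a,c}  FIRST(C)={a,c,d}
[2] (stable)
  FIRST(S)={a,c,d}  FIRST(A)={a}  FIRST(B)={a,c}  FIRST(C)={a,c,d}

FIRST(C) = ["a", "c", "d"]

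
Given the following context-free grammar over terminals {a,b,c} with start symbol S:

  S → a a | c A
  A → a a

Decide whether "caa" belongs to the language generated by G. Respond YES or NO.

CNF form of G:
  S -> T0 T0 | T1 A
  A -> T0 T0
  T0 -> a
  T1 -> c

CYK table (by increasing span):
  T[0,0] 'c' = {T1}  orig:{}
  T[1,1] 'a' = {T0}  orig:{}
  T[2,2] 'a' = {T0}  orig:{}
  T[0,1] 'ca' = ∅
  T[1,2] 'aa' = {A,S}
  T[0,2] 'caa' = {S}

S ∈ T[0,2] ⇒ YES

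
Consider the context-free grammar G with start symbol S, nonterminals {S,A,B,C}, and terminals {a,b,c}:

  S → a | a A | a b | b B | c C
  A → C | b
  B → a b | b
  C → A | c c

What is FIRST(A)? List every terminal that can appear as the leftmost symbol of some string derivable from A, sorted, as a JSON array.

FIRST sets, iterate to fixpoint:
round 1:
  A via A→b: +{b}
  B via B→a b: +{a}
  B via B→b: +{b}
  C via C→A: +{b}
  C via C→c c: +{c}
  S via S→a: +{a}
  S via S→b B: +{b}
  S via S→c C: +{c}
  FIRST(S)={a,b,c}  FIRST(A)={b}  FIRST(B)={a,b}  FIRST(C)={b,c}
round 2:
  A via A→C: +{c}
  FIRST(S)={a,b,c}  FIRST(A)={b,c}  FIRST(B)={a,b}  FIRST(C)={b,c}
round 3: (stable)
  FIRST(S)={a,b,c}  FIRST(A)={b,c}  FIRST(B)={a,b}  FIRST(C)={b,c}

FIRST(A) = ["b", "c"]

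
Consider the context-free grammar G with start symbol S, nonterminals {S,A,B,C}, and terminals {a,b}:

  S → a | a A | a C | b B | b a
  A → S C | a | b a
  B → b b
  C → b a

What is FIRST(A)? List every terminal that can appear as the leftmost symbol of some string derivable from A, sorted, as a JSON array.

FIRST sets, iterate to fixpoint:
pass 1:
  A via A→a: +{a}
  A via A→b a: +{b}
  B via B→b b: +{b}
  C via C→b a: +{b}
  S via S→a: +{a}
  S via S→b B: +{b}
  FIRST[S]={a,b}  FIRST[A]={a,b}  FIRST[B]={b}  FIRST[C]={b}
pass 2: (stable)
  FIRST[S]={a,b}  FIRST[A]={a,b}  FIRST[B]={b}  FIRST[C]={b}

FIRST(A) = ["a", "b"]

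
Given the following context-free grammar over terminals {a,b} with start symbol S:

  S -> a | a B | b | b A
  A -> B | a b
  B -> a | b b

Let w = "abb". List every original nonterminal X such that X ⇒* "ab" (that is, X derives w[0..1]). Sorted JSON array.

CNF form of G:
  S -> T0 B | T1 A | a | b
  A -> T0 T1 | T1 T1 | a
  B -> T1 T1 | a
  T0 -> a
  T1 -> b

CYK fill — only the sub-triangle for w[0..1]:
  cell(0,0) a: {A,B,S,T0}  orig:{A,B,S}
  cell(1,1) b: {S,T1}  orig:{S}
  cell(0,1) ab: {A}

Original NTs in T[0,1] deriving "ab": ["A"]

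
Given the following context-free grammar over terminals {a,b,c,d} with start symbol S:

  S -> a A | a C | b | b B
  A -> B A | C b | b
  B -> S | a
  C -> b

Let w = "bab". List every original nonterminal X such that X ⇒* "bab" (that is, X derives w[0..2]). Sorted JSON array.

CNF form of G:
  S -> T0 B | T1 A | T1 C | b
  A -> B A | C T0 | b
  B -> T0 B | T1 A | T1 C | a | b
  C -> b
  T0 -> b
  T1 -> a

Fill CYK table bottom-up — only the sub-triangle for w[0..2]:
  [0..0]={A,B,C,S,T0}  "b"  orig:{A,B,C,S}
  [1..1]={B,T1}  "a"  orig:{B}
  [2..2]={A,B,C,S,T0}  "b"  orig:{A,B,C,S}
  [0..1]={B,S}  "ba"
  [1..2]={A,B,S}  "ab"
  [0..2]={A,B,S}  "bab"

Original NTs in T[0,2] deriving "bab": ["A", "B", "S"]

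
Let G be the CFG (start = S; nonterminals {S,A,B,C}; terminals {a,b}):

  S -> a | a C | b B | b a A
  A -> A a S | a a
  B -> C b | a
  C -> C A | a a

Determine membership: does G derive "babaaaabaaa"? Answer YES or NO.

Convert to CNF:
  S -> T0 C | T1 B | T1 X3 | a
  A -> A X2 | T0 T0
  B -> C T1 | a
  C -> C A | T0 T0
  T0 -> a
  T1 -> b
  X2 -> T0 S
  X3 -> T0 A

Fill CYK table bottom-up:
  cell(0,0) b: {T1}  orig:{}
  cell(1,1) a: {B,S,T0}  orig:{B,S}
  cell(2,2) b: {T1}  orig:{}
  cell(3,3) a: {B,S,T0}  orig:{B,S}
  cell(4,4) a: {B,S,T0}  orig:{B,S}
  cell(5,5) a: {B,S,T0}  orig:{B,S}
  cell(6,6) a: {B,S,T0}  orig:{B,S}
  cell(7,7) b: {T1}  orig:{}
  cell(8,8) a: {B,S,T0}  orig:{B,S}
  cell(9,9) a: {B,S,T0}  orig:{B,S}
  cell(10,10) a: {B,S,T0}  orig:{B,S}
  cell(0,1) ba: {S}
  cell(1,2) ab: ∅
  cell(2,3) ba: {S}
  cell(3,4) aa: {A,C,X2}  orig:{A,C}
  cell(4,5) aa: {A,C,X2}  orig:{A,C}
  cell(5,6) aa: {A,C,X2}  orig:{A,C}
  cell(6,7) ab: ∅
  cell(7,8) ba: {S}
  cell(8,9) aa: {A,C,X2}  orig:{A,C}
  cell(9,10) aa: {A,C,X2}  orig:{A,C}
  cell(0,2) bab: ∅
  cell(1,3) aba: {X2}  orig:{}
  cell(2,4) baa: ∅
  cell(3,5) aaa: {S,X3}  orig:{S}
  cell(4,6) aaa: {S,X3}  orig:{S}
  cell(5,7) aab: {B}
  cell(6,8) aba: {X2}  orig:{}
  cell(7,9) baa: ∅
  cell(8,10) aaa: {S,X3}  orig:{S}
  cell(0,3) baba: ∅
  cell(1,4) abaa: ∅
  cell(2,5) baaa: {S}
  cell(3,6) aaaa: {A,C,X2}  orig:{A,C}
  cell(4,7) aaab: ∅
  cell(5,8) aaba: ∅
  cell(6,9) abaa: ∅
  cell(7,10) baaa: {S}
  cell(0,4) babaa: ∅
  cell(1,5) abaaa: {X2}  orig:{}
  cell(2,6) baaaa: ∅
  cell(3,7) aaaab: {B}
  cell(4,8) aaaba: {A}
  cell(5,9) aabaa: ∅
  cell(6,10) abaaa: {X2}  orig:{}
  cell(0,5) babaaa: ∅
  cell(1,6) abaaaa: ∅
  cell(2,7) baaaab: {S}
  cell(3,8) aaaaba: {X3}  orig:{}
  cell(4,9) aaabaa: ∅
  cell(5,10) aabaaa: ∅
  cell(0,6) babaaaa: ∅
  cell(1,7) abaaaab: {X2}  orig:{}
  cell(2,8) baaaaba: {S}
  cell(3,9) aaaabaa: ∅
  cell(4,10) aaabaaa: {A}
  cell(0,7) babaaaab: ∅
  cell(1,8) abaaaaba: {X2}  orig:{}
  cell(2,9) baaaabaa: ∅
  cell(3,10) aaaabaaa: {X3}  orig:{}
  cell(0,8) babaaaaba: ∅
  cell(1,9) abaaaabaa: ∅
  cell(2,10) baaaabaaa: {S}
  cell(0,9) babaaaabaa: ∅
  cell(1,10) abaaaabaaa: {X2}  orig:{}
  cell(0,10) babaaaabaaa: ∅

S ∉ T[0,10] ⇒ NO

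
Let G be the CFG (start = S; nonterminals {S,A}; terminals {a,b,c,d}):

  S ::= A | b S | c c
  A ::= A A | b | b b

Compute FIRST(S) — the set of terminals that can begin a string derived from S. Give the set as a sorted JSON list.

FIRST iteration:
pass 1:
  A via A→b: +{b}
  S via S→A: +{b}
  S via S→c c: +{c}
  S: {b,c}  A: {b}
pass 2: (no change)
  S: {b,c}  A: {b}

FIRST(S) = ["b", "c"]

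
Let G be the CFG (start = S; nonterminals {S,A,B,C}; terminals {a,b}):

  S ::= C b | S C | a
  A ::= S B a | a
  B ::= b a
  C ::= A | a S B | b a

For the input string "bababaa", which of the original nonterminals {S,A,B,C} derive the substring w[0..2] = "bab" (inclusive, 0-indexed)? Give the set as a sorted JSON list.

CNF form of G:
  S -> C T1 | S C | a
  A -> S X2 | a
  B -> T1 T0
  C -> S X3 | T0 X4 | T1 T0 | a
  T0 -> a
  T1 -> b
  X2 -> B T0
  X3 -> B T0
  X4 -> S B

CYK fill, restricted to cells inside w[0..2]:
  cell(0,0) b: {T1}  orig:{}
  cell(1,1) a: {A,C,S,T0}  orig:{A,C,S}
  cell(2,2) b: {T1}  orig:{}
  cell(0,1) ba: {B,C}
  cell(1,2) ab: {S}
  cell(0,2) bab: {S}

Original NTs in T[0,2] deriving "bab": ["S"]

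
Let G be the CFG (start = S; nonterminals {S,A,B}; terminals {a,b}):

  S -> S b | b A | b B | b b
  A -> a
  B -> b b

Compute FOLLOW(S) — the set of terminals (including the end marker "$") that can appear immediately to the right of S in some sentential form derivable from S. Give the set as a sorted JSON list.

FIRST sets, iterate to fixpoint:
iter 1:
  A via A→a: +{a}
  B via B→b b: +{b}
  S via S→b A: +{b}
  FIRST(S)={b}  FIRST(A)={a}  FIRST(B)={b}
iter 2: (stable)
  FIRST(S)={b}  FIRST(A)={a}  FIRST(B)={b}

FOLLOW iteration:
seed FOLLOW(S) with $
round 1:
  S→S b: FOLLOW(S) ⊇ FIRST(b) = {b}; new: +{b}
  S→b A: FOLLOW(A) ⊇ FOLLOW(S) ⊇ {$,b}; new: +{$,b}
  S→b B: FOLLOW(B) ⊇ FOLLOW(S) ⊇ {$,b}; new: +{$,b}
  FOLLOW(S)={$,b}  FOLLOW(A)={$,b}  FOLLOW(B)={$,b}
round 2: (no change)
  FOLLOW(S)={$,b}  FOLLOW(A)={$,b}  FOLLOW(B)={$,b}

FOLLOW(S) = ["$", "b"]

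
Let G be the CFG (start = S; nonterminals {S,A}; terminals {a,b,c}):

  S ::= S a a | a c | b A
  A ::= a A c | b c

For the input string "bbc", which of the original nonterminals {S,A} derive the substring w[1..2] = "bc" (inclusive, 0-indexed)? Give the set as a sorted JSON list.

Convert to CNF:
  S -> S X4 | T0 T1 | T2 A
  A -> T0 X3 | T2 T1
  T0 -> a
  T1 -> c
  T2 -> b
  X3 -> A T1
  X4 -> T0 T0

CYK fill (cells [i..j] with 1 ≤ i ≤ j ≤ 2 only):
  cell(1,1) b: {T2}  orig:{}
  cell(2,2) c: {T1}  orig:{}
  cell(1,2) bc: {A}

Original NTs in T[1,2] deriving "bc": ["A"]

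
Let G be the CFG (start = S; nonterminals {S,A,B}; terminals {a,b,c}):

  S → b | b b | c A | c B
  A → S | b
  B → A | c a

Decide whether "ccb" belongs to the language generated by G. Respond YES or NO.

Convert to CNF:
  S -> T0 T0 | T1 A | T1 B | b
  A -> T0 T0 | T1 A | T1 B | b
  B -> T0 T0 | T1 A | T1 B | T1 T2 | b
  T0 -> b
  T1 -> c
  T2 -> a

Fill CYK table bottom-up:
  T[0,0] 'c' = {T1}  orig:{}
  T[1,1] 'c' = {T1}  orig:{}
  T[2,2] 'b' = {A,B,S,T0}  orig:{A,B,S}
  T[0,1] 'cc' = ∅
  T[1,2] 'cb' = {A,B,S}
  T[0,2] 'ccb' = {A,B,S}

S ∈ T[0,2] ⇒ YES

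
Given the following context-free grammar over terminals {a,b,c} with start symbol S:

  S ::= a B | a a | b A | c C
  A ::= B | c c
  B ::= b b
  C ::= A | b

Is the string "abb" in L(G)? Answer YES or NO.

Convert to CNF:
  S -> T0 A | T1 C | T2 B | T2 T2
  A -> T0 T0 | T1 T1
  B -> T0 T0
  C -> T0 T0 | T1 T1 | b
  T0 -> b
  T1 -> c
  T2 -> a

CYK fill:
  cell(0,0) a: {T2}  orig:{}
  cell(1,1) b: {C,T0}  orig:{C}
  cell(2,2) b: {C,T0}  orig:{C}
  cell(0,1) ab: ∅
  cell(1,2) bb: {A,B,C}
  cell(0,2) abb: {S}

S ∈ T[0,2] ⇒ YES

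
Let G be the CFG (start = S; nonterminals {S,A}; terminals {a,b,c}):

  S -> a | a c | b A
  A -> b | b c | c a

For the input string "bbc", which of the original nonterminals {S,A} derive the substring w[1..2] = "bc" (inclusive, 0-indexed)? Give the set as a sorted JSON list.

Convert to CNF:
  S -> T0 A | T2 T1 | a
  A -> T0 T1 | T1 T2 | b
  T0 -> b
  T1 -> c
  T2 -> a

Fill CYK table bottom-up, restricted to cells inside w[1..2]:
  [1..1]={A,T0}  "b"  orig:{A}
  [2..2]={T1}  "c"  orig:{}
  [1..2]={A}  "bc"

Original NTs in T[1,2] deriving "bc": ["A"]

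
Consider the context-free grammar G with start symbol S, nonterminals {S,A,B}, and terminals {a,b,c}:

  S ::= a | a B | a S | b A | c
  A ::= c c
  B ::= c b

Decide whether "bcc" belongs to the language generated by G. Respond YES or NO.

CNF form of G:
  S -> T1 A | T2 B | T2 S | a | c
  A -> T0 T0
  B -> T0 T1
  T0 -> c
  T1 -> b
  T2 -> a

CYK fill:
  T[0,0] 'b' = {T1}  orig:{}
  T[1,1] 'c' = {S,T0}  orig:{S}
  T[2,2] 'c' = {S,T0}  orig:{S}
  T[0,1] 'bc' = ∅
  T[1,2] 'cc' = {A}
  T[0,2] 'bcc' = {S}

S ∈ T[0,2] ⇒ YES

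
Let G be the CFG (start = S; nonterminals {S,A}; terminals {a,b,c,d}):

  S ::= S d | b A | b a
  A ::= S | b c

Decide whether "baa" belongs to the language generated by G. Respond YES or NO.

CNF form of G:
  S -> S T0 | T1 A | T1 T2
  A -> S T0 | T1 A | T1 T2 | T1 T3
  T0 -> d
  T1 -> b
  T2 -> a
  T3 -> c

CYK table (by increasing span):
  [0..0]={T1}  "b"  orig:{}
  [1..1]={T2}  "a"  orig:{}
  [2..2]={T2}  "a"  orig:{}
  [0..1]={A,S}  "ba"
  [1..2]=∅  "aa"
  [0..2]=∅  "baa"

S ∉ T[0,2] ⇒ NO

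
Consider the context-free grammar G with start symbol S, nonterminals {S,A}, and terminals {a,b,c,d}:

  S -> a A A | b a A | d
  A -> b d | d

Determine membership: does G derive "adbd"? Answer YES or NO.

CNF form of G:
  S -> T0 X4 | T2 X3 | d
  A -> T0 T1 | d
  T0 -> b
  T1 -> d
  T2 -> a
  X3 -> A A
  X4 -> T2 A

CYK fill:
  T[0,0] 'a' = {T2}  orig:{}
  T[1,1] 'd' = {A,S,T1}  orig:{A,S}
  T[2,2] 'b' = {T0}  orig:{}
  T[3,3] 'd' = {A,S,T1}  orig:{A,S}
  T[0,1] 'ad' = {X4}  orig:{}
  T[1,2] 'db' = ∅
  T[2,3] 'bd' = {A}
  T[0,2] 'adb' = ∅
  T[1,3] 'dbd' = {X3}  orig:{}
  T[0,3] 'adbd' = {S}

S ∈ T[0,3] ⇒ YES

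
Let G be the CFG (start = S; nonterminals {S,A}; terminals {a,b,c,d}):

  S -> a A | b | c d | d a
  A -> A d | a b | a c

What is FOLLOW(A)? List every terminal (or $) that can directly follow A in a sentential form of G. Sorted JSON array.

Compute FIRST by fixpoint:
round 1:
  A via A→a b: +{a}
  S via S→a A: +{a}
  S via S→b: +{b}
  S via S→c d: +{c}
  S via S→d a: +{d}
  FIRST[S]={a,b,c,d}  FIRST[A]={a}
round 2: — fixpoint
  FIRST[S]={a,b,c,d}  FIRST[A]={a}

Compute FOLLOW by fixpoint:
seed FOLLOW(S) with $
round 1:
  A→A d: FOLLOW(A) ⊇ FIRST(d) = {d}; new: +{d}
  S→a A: FOLLOW(A) ⊇ FOLLOW(S) ⊇ {$}; new: +{$}
  FOLLOW(S)={$}  FOLLOW(A)={$,d}
round 2: (stable)
  FOLLOW(S)={$}  FOLLOW(A)={$,d}

FOLLOW(A) = ["$", "d"]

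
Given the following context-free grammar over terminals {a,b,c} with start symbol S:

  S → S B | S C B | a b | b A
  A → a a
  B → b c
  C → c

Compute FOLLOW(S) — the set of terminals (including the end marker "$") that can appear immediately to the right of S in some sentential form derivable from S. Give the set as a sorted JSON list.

FIRST iteration:
iter 1:
  A via A→a a: +{a}
  B via B→b c: +{b}
  C via C→c: +{c}
  S via S→a b: +{a}
  S via S→b A: +{b}
  FIRST[S]={a,b}  FIRST[A]={a}  FIRST[B]={b}  FIRST[C]={c}
iter 2: — fixpoint
  FIRST[S]={a,b}  FIRST[A]={a}  FIRST[B]={b}  FIRST[C]={c}

FOLLOW iteration:
initialize: $ ∈ FOLLOW(S)
round 1:
  S→S B: FOLLOW(S) ⊇ FIRST(B) = {b}; new: +{b}
  S→S B: FOLLOW(B) ⊇ FOLLOW(S) ⊇ {$,b}; new: +{$,b}
  S→S C B: FOLLOW(S) ⊇ FIRST(C) = {c}; new: +{c}
  S→S C B: FOLLOW(C) ⊇ FIRST(B) = {b}; new: +{b}
  S→S C B: FOLLOW(B) ⊇ FOLLOW(S) ⊇ {$,b,c}; new: +{c}
  S→b A: FOLLOW(A) ⊇ FOLLOW(S) ⊇ {$,b,c}; new: +{$,b,c}
  FOLLOW(S)={$,b,c}  FOLLOW(A)={$,b,c}  FOLLOW(B)={$,b,c}  FOLLOW(C)={b}
round 2: done
  FOLLOW(S)={$,b,c}  FOLLOW(A)={$,b,c}  FOLLOW(B)={$,b,c}  FOLLOW(C)={b}

FOLLOW(S) = ["$", "b", "c"]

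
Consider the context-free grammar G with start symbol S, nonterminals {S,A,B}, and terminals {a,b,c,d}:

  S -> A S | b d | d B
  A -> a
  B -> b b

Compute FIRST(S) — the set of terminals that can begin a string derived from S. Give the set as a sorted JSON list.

FIRST sets, iterate to fixpoint:
round 1:
  A via A→a: +{a}
  B via B→b b: +{b}
  S via S→A S: +{a}
  S via S→b d: +{b}
  S via S→d B: +{d}
  FIRST(S)={a,b,d}  FIRST(A)={a}  FIRST(B)={b}
round 2: done
  FIRST(S)={a,b,d}  FIRST(A)={a}  FIRST(B)={b}

FIRST(S) = ["a", "b", "d"]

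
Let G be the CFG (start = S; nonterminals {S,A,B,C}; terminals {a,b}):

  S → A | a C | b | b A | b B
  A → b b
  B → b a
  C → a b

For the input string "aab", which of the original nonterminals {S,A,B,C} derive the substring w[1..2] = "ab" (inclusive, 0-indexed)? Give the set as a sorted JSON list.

Convert to CNF:
  S -> T0 A | T0 B | T0 T0 | T1 C | b
  A -> T0 T0
  B -> T0 T1
  C -> T1 T0
  T0 -> b
  T1 -> a

CYK table (by increasing span), restricted to cells inside w[1..2]:
  [1..1]={T1}  "a"  orig:{}
  [2..2]={S,T0}  "b"  orig:{S}
  [1..2]={C}  "ab"

Original NTs in T[1,2] deriving "ab": ["C"]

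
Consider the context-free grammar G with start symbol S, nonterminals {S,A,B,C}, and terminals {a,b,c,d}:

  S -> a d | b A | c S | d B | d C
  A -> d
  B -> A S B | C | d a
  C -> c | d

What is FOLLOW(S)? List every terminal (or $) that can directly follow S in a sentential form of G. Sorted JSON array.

FIRST sets, iterate to fixpoint:
pass 1:
  A via A→d: +{d}
  B via B→A S B: +{d}
  C via C→c: +{c}
  C via C→d: +{d}
  S via S→a d: +{a}
  S via S→b A: +{b}
  S via S→c S: +{c}
  S via S→d B: +{d}
  FIRST[S]={a,b,c,d}  FIRST[A]={d}  FIRST[B]={d}  FIRST[C]={c,d}
pass 2:
  B via B→C: +{c}
  FIRST[S]={a,b,c,d}  FIRST[A]={d}  FIRST[B]={c,d}  FIRST[C]={c,d}
pass 3: — fixpoint
  FIRST[S]={a,b,c,d}  FIRST[A]={d}  FIRST[B]={c,d}  FIRST[C]={c,d}

FOLLOW sets:
seed FOLLOW(S) with $
iter 1:
  B→A S B: FOLLOW(A) ⊇ FIRST(S) = {a,b,c,d}; new: +{a,b,c,d}
  B→A S B: FOLLOW(S) ⊇ FIRST(B) = {c,d}; new: +{c,d}
  S→b A: FOLLOW(A) ⊇ FOLLOW(S) ⊇ {$,c,d}; new: +{$}
  S→d B: FOLLOW(B) ⊇ FOLLOW(S) ⊇ {$,c,d}; new: +{$,c,d}
  S→d C: FOLLOW(C) ⊇ FOLLOW(S) ⊇ {$,c,d}; new: +{$,c,d}
  FOLLOW[S]={$,c,d}  FOLLOW[A]={$,a,b,c,d}  FOLLOW[B]={$,c,d}  FOLLOW[C]={$,c,d}
iter 2: done
  FOLLOW[S]={$,c,d}  FOLLOW[A]={$,a,b,c,d}  FOLLOW[B]={$,c,d}  FOLLOW[C]={$,c,d}

FOLLOW(S) = ["$", "c", "d"]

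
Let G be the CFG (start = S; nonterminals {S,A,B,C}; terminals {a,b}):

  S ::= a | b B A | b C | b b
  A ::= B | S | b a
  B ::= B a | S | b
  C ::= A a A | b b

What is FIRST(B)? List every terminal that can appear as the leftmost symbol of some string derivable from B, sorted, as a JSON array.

FIRST sets, iterate to fixpoint:
round 1:
  A via A→b a: +{b}
  B via B→b: +{b}
  C via C→A a A: +{b}
  S via S→a: +{a}
  S via S→b B A: +{b}
  S: {a,b}  A: {b}  B: {b}  C: {b}
round 2:
  A via A→S: +{a}
  B via B→S: +{a}
  C via C→A a A: +{a}
  S: {a,b}  A: {a,b}  B: {a,b}  C: {a,b}
round 3: — fixpoint
  S: {a,b}  A: {a,b}  B: {a,b}  C: {a,b}

FIRST(B) = ["a", "b"]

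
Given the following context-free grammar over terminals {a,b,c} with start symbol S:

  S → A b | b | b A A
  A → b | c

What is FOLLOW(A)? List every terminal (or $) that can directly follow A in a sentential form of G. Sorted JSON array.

FIRST sets, iterate to fixpoint:
pass 1:
  A via A→b: +{b}
  A via A→c: +{c}
  S via S→A b: +{b,c}
  FIRST(S)={b,c}  FIRST(A)={b,c}
pass 2: — fixpoint
  FIRST(S)={b,c}  FIRST(A)={b,c}

Compute FOLLOW by fixpoint:
FOLLOW(S) := {$}
round 1:
  S→A b: FOLLOW(A) ⊇ FIRST(b) = {b}; new: +{b}
  S→b A A: FOLLOW(A) ⊇ FIRST(A) = {b,c}; new: +{c}
  S→b A A: FOLLOW(A) ⊇ FOLLOW(S) ⊇ {$}; new: +{$}
  S: {$}  A: {$,b,c}
round 2: (stable)
  S: {$}  A: {$,b,c}

FOLLOW(A) = ["$", "b", "c"]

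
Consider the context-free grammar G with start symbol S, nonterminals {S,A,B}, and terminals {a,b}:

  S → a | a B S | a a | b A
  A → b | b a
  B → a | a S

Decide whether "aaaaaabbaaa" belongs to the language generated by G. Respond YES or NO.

Convert to CNF:
  S -> T0 A | T1 T1 | T1 X2 | a
  A -> T0 T1 | b
  B -> T1 S | a
  T0 -> b
  T1 -> a
  X2 -> B S

Fill CYK table bottom-up:
  T[0,0] 'a' = {B,S,T1}  orig:{B,S}
  T[1,1] 'a' = {B,S,T1}  orig:{B,S}
  T[2,2] 'a' = {B,S,T1}  orig:{B,S}
  T[3,3] 'a' = {B,S,T1}  orig:{B,S}
  T[4,4] 'a' = {B,S,T1}  orig:{B,S}
  T[5,5] 'a' = {B,S,T1}  orig:{B,S}
  T[6,6] 'b' = {A,T0}  orig:{A}
  T[7,7] 'b' = {A,T0}  orig:{A}
  T[8,8] 'a' = {B,S,T1}  orig:{B,S}
  T[9,9] 'a' = {B,S,T1}  orig:{B,S}
  T[10,10] 'a' = {B,S,T1}  orig:{B,S}
  T[0,1] 'aa' = {B,S,X2}  orig:{B,S}
  T[1,2] 'aa' = {B,S,X2}  orig:{B,S}
  T[2,3] 'aa' = {B,S,X2}  orig:{B,S}
  T[3,4] 'aa' = {B,S,X2}  orig:{B,S}
  T[4,5] 'aa' = {B,S,X2}  orig:{B,S}
  T[5,6] 'ab' = ∅
  T[6,7] 'bb' = {S}
  T[7,8] 'ba' = {A}
  T[8,9] 'aa' = {B,S,X2}  orig:{B,S}
  T[9,10] 'aa' = {B,S,X2}  orig:{B,S}
  T[0,2] 'aaa' = {B,S,X2}  orig:{B,S}
  T[1,3] 'aaa' = {B,S,X2}  orig:{B,S}
  T[2,4] 'aaa' = {B,S,X2}  orig:{B,S}
  T[3,5] 'aaa' = {B,S,X2}  orig:{B,S}
  T[4,6] 'aab' = ∅
  T[5,7] 'abb' = {B,X2}  orig:{B}
  T[6,8] 'bba' = {S}
  T[7,9] 'baa' = ∅
  T[8,10] 'aaa' = {B,S,X2}  orig:{B,S}
  T[0,3] 'aaaa' = {B,S,X2}  orig:{B,S}
  T[1,4] 'aaaa' = {B,S,X2}  orig:{B,S}
  T[2,5] 'aaaa' = {B,S,X2}  orig:{B,S}
  T[3,6] 'aaab' = ∅
  T[4,7] 'aabb' = {S,X2}  orig:{S}
  T[5,8] 'abba' = {B,X2}  orig:{B}
  T[6,9] 'bbaa' = ∅
  T[7,10] 'baaa' = ∅
  T[0,4] 'aaaaa' = {B,S,X2}  orig:{B,S}
  T[1,5] 'aaaaa' = {B,S,X2}  orig:{B,S}
  T[2,6] 'aaaab' = ∅
  T[3,7] 'aaabb' = {B,S,X2}  orig:{B,S}
  T[4,8] 'aabba' = {S,X2}  orig:{S}
  T[5,9] 'abbaa' = {X2}  orig:{}
  T[6,10] 'bbaaa' = ∅
  T[0,5] 'aaaaaa' = {B,S,X2}  orig:{B,S}
  T[1,6] 'aaaaab' = ∅
  T[2,7] 'aaaabb' = {B,S,X2}  orig:{B,S}
  T[3,8] 'aaabba' = {B,S,X2}  orig:{B,S}
  T[4,9] 'aabbaa' = {S}
  T[5,10] 'abbaaa' = {X2}  orig:{}
  T[0,6] 'aaaaaab' = ∅
  T[1,7] 'aaaaabb' = {B,S,X2}  orig:{B,S}
  T[2,8] 'aaaabba' = {B,S,X2}  orig:{B,S}
  T[3,9] 'aaabbaa' = {B,X2}  orig:{B}
  T[4,10] 'aabbaaa' = {S}
  T[0,7] 'aaaaaabb' = {B,S,X2}  orig:{B,S}
  T[1,8] 'aaaaabba' = {B,S,X2}  orig:{B,S}
  T[2,9] 'aaaabbaa' = {S,X2}  orig:{S}
  T[3,10] 'aaabbaaa' = {B,X2}  orig:{B}
  T[0,8] 'aaaaaabba' = {B,S,X2}  orig:{B,S}
  T[1,9] 'aaaaabbaa' = {B,S,X2}  orig:{B,S}
  T[2,10] 'aaaabbaaa' = {S,X2}  orig:{S}
  T[0,9] 'aaaaaabbaa' = {B,S,X2}  orig:{B,S}
  T[1,10] 'aaaaabbaaa' = {B,S,X2}  orig:{B,S}
  T[0,10] 'aaaaaabbaaa' = {B,S,X2}  orig:{B,S}

S ∈ T[0,10] ⇒ YES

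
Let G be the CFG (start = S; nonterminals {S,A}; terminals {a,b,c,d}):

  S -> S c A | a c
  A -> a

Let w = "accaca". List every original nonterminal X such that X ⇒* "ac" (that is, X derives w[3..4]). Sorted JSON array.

Convert to CNF:
  S -> S X2 | T1 T0
  A -> a
  T0 -> c
  T1 -> a
  X2 -> T0 A

Fill CYK table bottom-up, restricted to cells inside w[3..4]:
  [3..3]={A,T1}  "a"  orig:{A}
  [4..4]={T0}  "c"  orig:{}
  [3..4]={S}  "ac"

Original NTs in T[3,4] deriving "ac": ["S"]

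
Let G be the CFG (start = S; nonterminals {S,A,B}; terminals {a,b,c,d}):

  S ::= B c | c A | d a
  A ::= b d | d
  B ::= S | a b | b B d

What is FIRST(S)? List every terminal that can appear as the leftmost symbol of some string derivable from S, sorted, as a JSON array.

FIRST iteration:
pass 1:
  A via A→b d: +{b}
  A via A→d: +{d}
  B via B→a b: +{a}
  B via B→b B d: +{b}
  S via S→B c: +{a,b}
  S via S→c A: +{c}
  S via S→d a: +{d}
  FIRST[S]={a,b,c,d}  FIRST[A]={b,d}  FIRST[B]={a,b}
pass 2:
  B via B→S: +{c,d}
  FIRST[S]={a,b,c,d}  FIRST[A]={b,d}  FIRST[B]={a,b,c,d}
pass 3: (no change)
  FIRST[S]={a,b,c,d}  FIRST[A]={b,d}  FIRST[B]={a,b,c,d}

FIRST(S) = ["a", "b", "c", "d"]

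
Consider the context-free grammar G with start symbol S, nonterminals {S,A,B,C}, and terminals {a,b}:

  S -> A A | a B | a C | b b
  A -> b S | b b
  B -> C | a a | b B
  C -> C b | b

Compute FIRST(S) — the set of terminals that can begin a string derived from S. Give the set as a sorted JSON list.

Compute FIRST by fixpoint:
iter 1:
  A via A→b S: +{b}
  B via B→a a: +{a}
  B via B→b B: +{b}
  C via C→b: +{b}
  S via S→A A: +{b}
  S via S→a B: +{a}
  FIRST(S)={a,b}  FIRST(A)={b}  FIRST(B)={a,b}  FIRST(C)={b}
iter 2: — fixpoint
  FIRST(S)={a,b}  FIRST(A)={b}  FIRST(B)={a,b}  FIRST(C)={b}

FIRST(S) = ["a", "b"]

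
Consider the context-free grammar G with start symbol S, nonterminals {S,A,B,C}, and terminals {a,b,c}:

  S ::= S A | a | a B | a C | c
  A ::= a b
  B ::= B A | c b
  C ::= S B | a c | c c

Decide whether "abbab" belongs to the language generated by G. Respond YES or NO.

Convert to CNF:
  S -> S A | T0 B | T0 C | a | c
  A -> T0 T1
  B -> B A | T2 T1
  C -> S B | T0 T2 | T2 T2
  T0 -> a
  T1 -> b
  T2 -> c

Fill CYK table bottom-up:
  T[0,0] 'a' = {S,T0}  orig:{S}
  T[1,1] 'b' = {T1}  orig:{}
  T[2,2] 'b' = {T1}  orig:{}
  T[3,3] 'a' = {S,T0}  orig:{S}
  T[4,4] 'b' = {T1}  orig:{}
  T[0,1] 'ab' = {A}
  T[1,2] 'bb' = ∅
  T[2,3] 'ba' = ∅
  T[3,4] 'ab' = {A}
  T[0,2] 'abb' = ∅
  T[1,3] 'bba' = ∅
  T[2,4] 'bab' = ∅
  T[0,3] 'abba' = ∅
  T[1,4] 'bbab' = ∅
  T[0,4] 'abbab' = ∅

S ∉ T[0,4] ⇒ NO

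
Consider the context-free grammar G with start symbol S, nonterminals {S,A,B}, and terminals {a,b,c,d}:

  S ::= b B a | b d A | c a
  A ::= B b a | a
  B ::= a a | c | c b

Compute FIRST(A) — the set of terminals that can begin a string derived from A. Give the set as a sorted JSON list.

FIRST iteration:
[1]
  A via A→a: +{a}
  B via B→a a: +{a}
  B via B→c: +{c}
  S via S→b B a: +{b}
  S via S→c a: +{c}
  FIRST[S]={b,c}  FIRST[A]={a}  FIRST[B]={a,c}
[2]
  A via A→B b a: +{c}
  FIRST[S]={b,c}  FIRST[A]={a,c}  FIRST[B]={a,c}
[3] (no change)
  FIRST[S]={b,c}  FIRST[A]={a,c}  FIRST[B]={a,c}

FIRST(A) = ["a", "c"]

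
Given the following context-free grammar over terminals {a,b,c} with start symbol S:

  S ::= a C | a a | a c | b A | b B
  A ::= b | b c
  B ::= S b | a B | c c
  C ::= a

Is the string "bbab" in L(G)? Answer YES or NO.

Convert to CNF:
  S -> T0 A | T0 B | T2 C | T2 T1 | T2 T2
  A -> T0 T1 | b
  B -> S T0 | T1 T1 | T2 B
  C -> a
  T0 -> b
  T1 -> c
  T2 -> a

CYK table (by increasing span):
  T[0,0] 'b' = {A,T0}  orig:{A}
  T[1,1] 'b' = {A,T0}  orig:{A}
  T[2,2] 'a' = {C,T2}  orig:{C}
  T[3,3] 'b' = {A,T0}  orig:{A}
  T[0,1] 'bb' = {S}
  T[1,2] 'ba' = ∅
  T[2,3] 'ab' = ∅
  T[0,2] 'bba' = ∅
  T[1,3] 'bab' = ∅
  T[0,3] 'bbab' = ∅

S ∉ T[0,3] ⇒ NO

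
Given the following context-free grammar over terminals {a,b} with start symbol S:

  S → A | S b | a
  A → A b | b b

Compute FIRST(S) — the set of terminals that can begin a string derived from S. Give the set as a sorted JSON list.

Compute FIRST by fixpoint:
iter 1:
  A via A→b b: +{b}
  S via S→A: +{b}
  S via S→a: +{a}
  S: {a,b}  A: {b}
iter 2: (no change)
  S: {a,b}  A: {b}

FIRST(S) = ["a", "b"]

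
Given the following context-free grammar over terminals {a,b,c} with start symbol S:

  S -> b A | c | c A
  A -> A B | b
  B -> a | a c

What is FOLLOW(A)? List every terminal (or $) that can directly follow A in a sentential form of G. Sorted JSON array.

FIRST sets, iterate to fixpoint:
iter 1:
  A via A→b: +{b}
  B via B→a: +{a}
  S via S→b A: +{b}
  S via S→c: +{c}
  FIRST[S]={b,c}  FIRST[A]={b}  FIRST[B]={a}
iter 2: done
  FIRST[S]={b,c}  FIRST[A]={b}  FIRST[B]={a}

FOLLOW sets:
seed FOLLOW(S) with $
[1]
  A→A B: FOLLOW(A) ⊇ FIRST(B) = {a}; new: +{a}
  A→A B: FOLLOW(B) ⊇ FOLLOW(A) ⊇ {a}; new: +{a}
  S→b A: FOLLOW(A) ⊇ FOLLOW(S) ⊇ {$}; new: +{$}
  FOLLOW[S]={$}  FOLLOW[A]={$,a}  FOLLOW[B]={a}
[2]
  A→A B: FOLLOW(B) ⊇ FOLLOW(A) ⊇ {$,a}; new: +{$}
  FOLLOW[S]={$}  FOLLOW[A]={$,a}  FOLLOW[B]={$,a}
[3] (stable)
  FOLLOW[S]={$}  FOLLOW[A]={$,a}  FOLLOW[B]={$,a}

FOLLOW(A) = ["$", "a"]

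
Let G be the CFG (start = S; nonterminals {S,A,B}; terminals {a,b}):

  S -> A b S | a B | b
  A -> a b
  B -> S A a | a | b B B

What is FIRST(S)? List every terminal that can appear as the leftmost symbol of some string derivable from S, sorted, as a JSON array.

Compute FIRST by fixpoint:
pass 1:
  A via A→a b: +{a}
  B via B→a: +{a}
  B via B→b B B: +{b}
  S via S→A b S: +{a}
  S via S→b: +{b}
  S: {a,b}  A: {a}  B: {a,b}
pass 2: — fixpoint
  S: {a,b}  A: {a}  B: {a,b}

FIRST(S) = ["a", "b"]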